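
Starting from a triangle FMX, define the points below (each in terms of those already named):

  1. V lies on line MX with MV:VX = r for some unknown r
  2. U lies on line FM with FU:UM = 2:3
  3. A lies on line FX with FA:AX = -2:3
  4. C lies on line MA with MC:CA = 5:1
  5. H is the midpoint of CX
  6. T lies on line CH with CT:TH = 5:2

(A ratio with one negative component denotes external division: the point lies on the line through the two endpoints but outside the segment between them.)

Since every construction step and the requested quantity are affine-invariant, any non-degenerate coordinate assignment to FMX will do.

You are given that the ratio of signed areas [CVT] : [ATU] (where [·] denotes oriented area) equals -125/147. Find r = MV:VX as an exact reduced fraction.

Choose coordinates F = (0, 0), M = (1, 0), X = (0, 1).
1. With MV:VX = r, write λ = r/(r+1) so V = M + λ·(X−M); V is affine-linear in λ
2. U lies on line FM with FU:UM = 2:3 ⇒ U = (2/5, 0)
3. A lies on line FX with FA:AX = -2:3 ⇒ A = (0, -2)
4. C lies on line MA with MC:CA = 5:1 ⇒ C = (1/6, -5/3)
5. H is the midpoint of CX ⇒ H = (1/12, -1/3)
6. T lies on line CH with CT:TH = 5:2 ⇒ T = (3/28, -5/7)
Every point depending on V is an affine combination of V and λ-independent points, so each such coordinate is linear in λ; the λ² term in each signed area is a multiple of (X−M)×(X−M) = 0, so 2·[CVT] and 2·[ATU] are each linear in λ. Evaluating at λ=0 and λ=1:
  2·[CVT] = -25/28·λ + 25/28,   2·[ATU] = -3/10
So [CVT]:[ATU] = (-25/28·λ + 25/28) / (-3/10). Setting this equal to -125/147:
  -25/28·λ + 25/28 = -125/147·(-3/10)  ⇒  λ = 5/7
Then r = λ/(1−λ) = (5/7)/(2/7) = 5/2. Check: with r = 5/2, V = (2/7, 5/7) and [CVT]:[ATU] = -125/147 as required.

r = 5/2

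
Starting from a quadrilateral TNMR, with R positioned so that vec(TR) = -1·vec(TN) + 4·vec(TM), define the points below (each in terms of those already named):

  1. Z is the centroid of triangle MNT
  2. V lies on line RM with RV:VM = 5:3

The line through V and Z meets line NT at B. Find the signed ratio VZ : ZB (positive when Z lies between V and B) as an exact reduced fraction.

Set T = (0, 0), N = (1, 0), M = (0, 1), R = (-1, 4); any affine frame gives the same invariant.
1. Z is the centroid of triangle MNT ⇒ Z = (1/3, 1/3)
2. V lies on line RM with RV:VM = 5:3 ⇒ V = (-3/8, 17/8)
line VZ meets NT at B = (20/43, 0)
Z = V + t·(B−V) with t = 43/51, so VZ:ZB = 43/51:8/51

VZ:ZB = 43/8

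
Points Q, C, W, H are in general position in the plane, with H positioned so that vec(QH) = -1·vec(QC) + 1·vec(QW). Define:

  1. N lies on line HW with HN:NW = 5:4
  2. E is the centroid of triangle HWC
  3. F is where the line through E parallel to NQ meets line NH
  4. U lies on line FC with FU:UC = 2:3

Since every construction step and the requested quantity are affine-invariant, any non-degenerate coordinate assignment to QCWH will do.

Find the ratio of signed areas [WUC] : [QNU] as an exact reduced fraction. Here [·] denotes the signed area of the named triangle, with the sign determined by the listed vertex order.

Work in coordinates with Q = (0, 0), C = (1, 0), W = (0, 1), H = (-1, 1).
1. N lies on line HW with HN:NW = 5:4 ⇒ N = (-4/9, 1)
2. E is the centroid of triangle HWC ⇒ E = (0, 2/3)
3. F is where the line through E parallel to NQ meets line NH ⇒ F = (-4/27, 1)
4. U lies on line FC with FU:UC = 2:3 ⇒ U = (14/45, 3/5)
2·[WUC] = 4/45, 2·[QNU] = -26/45
[WUC]:[QNU] = 4/45:-26/45 = -2/13

[WUC]:[QNU] = -2/13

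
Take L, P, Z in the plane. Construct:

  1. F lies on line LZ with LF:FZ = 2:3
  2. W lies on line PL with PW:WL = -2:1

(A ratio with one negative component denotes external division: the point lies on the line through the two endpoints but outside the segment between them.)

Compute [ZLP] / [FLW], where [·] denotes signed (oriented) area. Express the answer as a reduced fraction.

Choose coordinates L = (0, 0), P = (1, 0), Z = (0, 1).
1. F lies on line LZ with LF:FZ = 2:3 ⇒ F = (0, 2/5)
2. W lies on line PL with PW:WL = -2:1 ⇒ W = (-1, 0)
2·[ZLP] = 1, 2·[FLW] = -2/5
[ZLP]:[FLW] = 1:-2/5 = -5/2

[ZLP]:[FLW] = -5/2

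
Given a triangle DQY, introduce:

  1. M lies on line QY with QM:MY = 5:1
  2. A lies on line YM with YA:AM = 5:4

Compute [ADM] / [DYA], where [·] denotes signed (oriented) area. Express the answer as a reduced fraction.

Assign D = (0, 0), Q = (1, 0), Y = (0, 1) — the answer is frame-independent, so this choice is without loss of generality.
1. M lies on line QY with QM:MY = 5:1 ⇒ M = (1/6, 5/6)
2. A lies on line YM with YA:AM = 5:4 ⇒ A = (5/54, 49/54)
2·[ADM] = 2/27, 2·[DYA] = -5/54
[ADM]:[DYA] = 2/27:-5/54 = -4/5

[ADM]:[DYA] = -4/5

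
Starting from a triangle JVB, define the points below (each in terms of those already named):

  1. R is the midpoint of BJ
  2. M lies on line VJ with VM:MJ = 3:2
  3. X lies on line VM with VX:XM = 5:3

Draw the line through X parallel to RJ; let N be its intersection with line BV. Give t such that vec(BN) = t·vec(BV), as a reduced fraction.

t = 5/8

Choose coordinates J = (0, 0), V = (1, 0), B = (0, 1).
1. R is the midpoint of BJ ⇒ R = (0, 1/2)
2. M lies on line VJ with VM:MJ = 3:2 ⇒ M = (2/5, 0)
3. X lies on line VM with VX:XM = 5:3 ⇒ X = (5/8, 0)
through X parallel to RJ: direction (0, -1/2); meets BV at N = (5/8, 3/8)
N = B + t·(V−B) with t = 5/8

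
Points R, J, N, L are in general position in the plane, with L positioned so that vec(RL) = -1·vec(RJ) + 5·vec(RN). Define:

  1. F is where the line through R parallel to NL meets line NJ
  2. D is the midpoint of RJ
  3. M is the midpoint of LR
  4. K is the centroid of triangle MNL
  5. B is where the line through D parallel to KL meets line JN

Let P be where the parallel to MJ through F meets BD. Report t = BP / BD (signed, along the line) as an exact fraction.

t = 41/36

Work in coordinates with R = (0, 0), J = (1, 0), N = (0, 1), L = (-1, 5).
1. F is where the line through R parallel to NL meets line NJ ⇒ F = (-1/3, 4/3)
2. D is the midpoint of RJ ⇒ D = (1/2, 0)
3. M is the midpoint of LR ⇒ M = (-1/2, 5/2)
4. K is the centroid of triangle MNL ⇒ K = (-1/2, 17/6)
5. B is where the line through D parallel to KL meets line JN ⇒ B = (7/20, 13/20)
through F parallel to MJ: direction (3/2, -5/2); meets BD at P = (25/48, -13/144)
P = B + t·(D−B) with t = 41/36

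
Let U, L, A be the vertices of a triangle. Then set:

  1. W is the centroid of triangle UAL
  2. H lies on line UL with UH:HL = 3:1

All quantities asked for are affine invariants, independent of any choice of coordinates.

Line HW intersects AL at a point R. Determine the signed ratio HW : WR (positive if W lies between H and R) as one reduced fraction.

Choose coordinates U = (0, 0), L = (1, 0), A = (0, 1).
1. W is the centroid of triangle UAL ⇒ W = (1/3, 1/3)
2. H lies on line UL with UH:HL = 3:1 ⇒ H = (3/4, 0)
line HW meets AL at R = (2, -1)
W = H + t·(R−H) with t = -1/3, so HW:WR = -1/3:4/3

HW:WR = -1/4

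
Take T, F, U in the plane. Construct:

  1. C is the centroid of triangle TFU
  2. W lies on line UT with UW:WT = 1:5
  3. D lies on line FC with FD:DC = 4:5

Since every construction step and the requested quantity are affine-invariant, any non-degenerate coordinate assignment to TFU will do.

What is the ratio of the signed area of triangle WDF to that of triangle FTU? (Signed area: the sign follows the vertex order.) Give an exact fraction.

Work in coordinates with T = (0, 0), F = (1, 0), U = (0, 1).
1. C is the centroid of triangle TFU ⇒ C = (1/3, 1/3)
2. W lies on line UT with UW:WT = 1:5 ⇒ W = (0, 5/6)
3. D lies on line FC with FD:DC = 4:5 ⇒ D = (19/27, 4/27)
2·[WDF] = 8/81, 2·[FTU] = -1
[WDF]:[FTU] = 8/81:-1 = -8/81

[WDF]:[FTU] = -8/81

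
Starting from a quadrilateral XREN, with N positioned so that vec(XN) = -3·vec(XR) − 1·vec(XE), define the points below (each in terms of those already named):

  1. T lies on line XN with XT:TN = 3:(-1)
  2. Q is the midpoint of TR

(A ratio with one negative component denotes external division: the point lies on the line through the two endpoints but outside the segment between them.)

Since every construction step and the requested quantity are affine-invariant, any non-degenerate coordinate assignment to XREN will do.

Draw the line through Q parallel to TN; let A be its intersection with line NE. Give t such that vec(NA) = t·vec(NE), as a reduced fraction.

t = -1/6

Assign X = (0, 0), R = (1, 0), E = (0, 1), N = (-3, -1) — the answer is frame-independent, so this choice is without loss of generality.
1. T lies on line XN with XT:TN = 3:(-1) ⇒ T = (-9/2, -3/2)
2. Q is the midpoint of TR ⇒ Q = (-7/4, -3/4)
through Q parallel to TN: direction (3/2, 1/2); meets NE at A = (-7/2, -4/3)
A = N + t·(E−N) with t = -1/6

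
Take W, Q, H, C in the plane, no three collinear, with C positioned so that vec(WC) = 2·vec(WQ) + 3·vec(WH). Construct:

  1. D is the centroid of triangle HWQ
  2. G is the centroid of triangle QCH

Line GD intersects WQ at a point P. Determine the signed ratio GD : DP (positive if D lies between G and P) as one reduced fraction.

GD:DP = 3

Assign W = (0, 0), Q = (1, 0), H = (0, 1), C = (2, 3) — the answer is frame-independent, so this choice is without loss of generality.
1. D is the centroid of triangle HWQ ⇒ D = (1/3, 1/3)
2. G is the centroid of triangle QCH ⇒ G = (1, 4/3)
line GD meets WQ at P = (1/9, 0)
D = G + t·(P−G) with t = 3/4, so GD:DP = 3/4:1/4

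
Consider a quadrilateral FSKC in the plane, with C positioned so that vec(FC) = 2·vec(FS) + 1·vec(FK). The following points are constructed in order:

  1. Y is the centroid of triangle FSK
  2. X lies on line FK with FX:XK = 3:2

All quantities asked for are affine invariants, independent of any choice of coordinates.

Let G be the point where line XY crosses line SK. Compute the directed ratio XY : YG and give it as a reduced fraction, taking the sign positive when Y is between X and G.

Set F = (0, 0), S = (1, 0), K = (0, 1), C = (2, 1); any affine frame gives the same invariant.
1. Y is the centroid of triangle FSK ⇒ Y = (1/3, 1/3)
2. X lies on line FK with FX:XK = 3:2 ⇒ X = (0, 3/5)
line XY meets SK at G = (2, -1)
Y = X + t·(G−X) with t = 1/6, so XY:YG = 1/6:5/6

XY:YG = 1/5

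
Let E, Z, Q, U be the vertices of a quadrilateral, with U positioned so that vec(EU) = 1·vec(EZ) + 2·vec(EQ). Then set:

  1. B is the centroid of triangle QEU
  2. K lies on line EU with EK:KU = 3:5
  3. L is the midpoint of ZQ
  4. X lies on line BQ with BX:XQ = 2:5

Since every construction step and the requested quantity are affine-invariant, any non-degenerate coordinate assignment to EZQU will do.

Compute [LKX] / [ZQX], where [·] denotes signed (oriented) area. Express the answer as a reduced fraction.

Work in coordinates with E = (0, 0), Z = (1, 0), Q = (0, 1), U = (1, 2).
1. B is the centroid of triangle QEU ⇒ B = (1/3, 1)
2. K lies on line EU with EK:KU = 3:5 ⇒ K = (3/8, 3/4)
3. L is the midpoint of ZQ ⇒ L = (1/2, 1/2)
4. X lies on line BQ with BX:XQ = 2:5 ⇒ X = (5/21, 1)
2·[LKX] = 1/336, 2·[ZQX] = -5/21
[LKX]:[ZQX] = 1/336:-5/21 = -1/80

[LKX]:[ZQX] = -1/80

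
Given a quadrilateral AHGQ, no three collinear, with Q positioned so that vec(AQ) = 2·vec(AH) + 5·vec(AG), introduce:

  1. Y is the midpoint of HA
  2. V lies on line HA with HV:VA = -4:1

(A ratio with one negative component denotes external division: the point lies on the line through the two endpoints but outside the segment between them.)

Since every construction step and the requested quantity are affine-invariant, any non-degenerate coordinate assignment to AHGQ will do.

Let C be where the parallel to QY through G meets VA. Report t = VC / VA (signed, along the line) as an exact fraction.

Choose coordinates A = (0, 0), H = (1, 0), G = (0, 1), Q = (2, 5).
1. Y is the midpoint of HA ⇒ Y = (1/2, 0)
2. V lies on line HA with HV:VA = -4:1 ⇒ V = (-1/3, 0)
through G parallel to QY: direction (-3/2, -5); meets VA at C = (-3/10, 0)
C = V + t·(A−V) with t = 1/10

t = 1/10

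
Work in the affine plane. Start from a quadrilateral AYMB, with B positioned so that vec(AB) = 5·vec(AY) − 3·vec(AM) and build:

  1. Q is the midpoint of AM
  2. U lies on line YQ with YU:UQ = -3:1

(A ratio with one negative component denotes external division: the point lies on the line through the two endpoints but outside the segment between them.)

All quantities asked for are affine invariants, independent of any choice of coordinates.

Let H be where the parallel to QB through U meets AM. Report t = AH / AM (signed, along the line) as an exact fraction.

Set A = (0, 0), Y = (1, 0), M = (0, 1), B = (5, -3); any affine frame gives the same invariant.
1. Q is the midpoint of AM ⇒ Q = (0, 1/2)
2. U lies on line YQ with YU:UQ = -3:1 ⇒ U = (-1/2, 3/4)
through U parallel to QB: direction (5, -7/2); meets AM at H = (0, 2/5)
H = A + t·(M−A) with t = 2/5

t = 2/5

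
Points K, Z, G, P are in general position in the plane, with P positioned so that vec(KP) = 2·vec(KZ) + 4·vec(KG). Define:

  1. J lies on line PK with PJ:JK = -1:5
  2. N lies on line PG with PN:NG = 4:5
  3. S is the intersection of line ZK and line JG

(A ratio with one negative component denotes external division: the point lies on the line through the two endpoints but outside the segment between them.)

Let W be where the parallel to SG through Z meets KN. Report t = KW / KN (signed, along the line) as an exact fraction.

t = -9/5

Choose coordinates K = (0, 0), Z = (1, 0), G = (0, 1), P = (2, 4).
1. J lies on line PK with PJ:JK = -1:5 ⇒ J = (5/2, 5)
2. N lies on line PG with PN:NG = 4:5 ⇒ N = (10/9, 8/3)
3. S is the intersection of line ZK and line JG ⇒ S = (-5/8, 0)
through Z parallel to SG: direction (5/8, 1); meets KN at W = (-2, -24/5)
W = K + t·(N−K) with t = -9/5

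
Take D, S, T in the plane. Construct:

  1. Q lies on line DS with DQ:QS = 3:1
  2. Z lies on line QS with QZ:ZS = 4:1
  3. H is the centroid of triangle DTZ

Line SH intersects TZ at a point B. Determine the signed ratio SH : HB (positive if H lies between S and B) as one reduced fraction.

Work in coordinates with D = (0, 0), S = (1, 0), T = (0, 1).
1. Q lies on line DS with DQ:QS = 3:1 ⇒ Q = (3/4, 0)
2. Z lies on line QS with QZ:ZS = 4:1 ⇒ Z = (19/20, 0)
3. H is the centroid of triangle DTZ ⇒ H = (19/60, 1/3)
line SH meets TZ at B = (399/440, 1/22)
H = S + t·(B−S) with t = 22/3, so SH:HB = 22/3:-19/3

SH:HB = -22/19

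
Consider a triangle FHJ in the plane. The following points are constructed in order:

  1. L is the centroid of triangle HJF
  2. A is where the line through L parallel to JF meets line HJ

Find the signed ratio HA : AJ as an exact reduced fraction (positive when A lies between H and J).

Assign F = (0, 0), H = (1, 0), J = (0, 1) — the answer is frame-independent, so this choice is without loss of generality.
1. L is the centroid of triangle HJF ⇒ L = (1/3, 1/3)
2. A is where the line through L parallel to JF meets line HJ ⇒ A = (1/3, 2/3)
A = H + t·(J−H) with t = 2/3, so HA:AJ = t:(1−t) = 2/3:1/3

HA:AJ = 2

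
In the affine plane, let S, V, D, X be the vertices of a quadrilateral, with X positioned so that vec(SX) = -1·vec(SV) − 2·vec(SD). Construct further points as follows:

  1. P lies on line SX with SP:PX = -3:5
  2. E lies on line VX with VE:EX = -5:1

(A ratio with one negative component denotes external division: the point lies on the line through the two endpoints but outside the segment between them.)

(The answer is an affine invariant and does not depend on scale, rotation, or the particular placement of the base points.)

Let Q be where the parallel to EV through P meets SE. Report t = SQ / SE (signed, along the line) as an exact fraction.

t = -3/2

Work in coordinates with S = (0, 0), V = (1, 0), D = (0, 1), X = (-1, -2).
1. P lies on line SX with SP:PX = -3:5 ⇒ P = (3/2, 3)
2. E lies on line VX with VE:EX = -5:1 ⇒ E = (-3/2, -5/2)
through P parallel to EV: direction (5/2, 5/2); meets SE at Q = (9/4, 15/4)
Q = S + t·(E−S) with t = -3/2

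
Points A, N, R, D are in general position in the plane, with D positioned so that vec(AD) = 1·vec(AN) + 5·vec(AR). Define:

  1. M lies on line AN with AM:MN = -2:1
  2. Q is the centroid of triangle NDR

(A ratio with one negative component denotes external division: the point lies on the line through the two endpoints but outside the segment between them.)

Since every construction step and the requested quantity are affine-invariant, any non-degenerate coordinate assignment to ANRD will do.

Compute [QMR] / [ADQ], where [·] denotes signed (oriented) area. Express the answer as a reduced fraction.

[QMR]:[ADQ] = 2

Work in coordinates with A = (0, 0), N = (1, 0), R = (0, 1), D = (1, 5).
1. M lies on line AN with AM:MN = -2:1 ⇒ M = (2, 0)
2. Q is the centroid of triangle NDR ⇒ Q = (2/3, 2)
2·[QMR] = -8/3, 2·[ADQ] = -4/3
[QMR]:[ADQ] = -8/3:-4/3 = 2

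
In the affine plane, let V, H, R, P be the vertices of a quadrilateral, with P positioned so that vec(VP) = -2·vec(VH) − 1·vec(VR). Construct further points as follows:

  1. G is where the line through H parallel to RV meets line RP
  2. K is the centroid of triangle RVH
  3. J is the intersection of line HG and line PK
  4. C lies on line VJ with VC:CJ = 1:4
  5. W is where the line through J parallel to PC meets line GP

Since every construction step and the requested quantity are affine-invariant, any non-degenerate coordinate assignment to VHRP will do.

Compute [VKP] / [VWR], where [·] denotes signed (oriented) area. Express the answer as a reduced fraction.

Set V = (0, 0), H = (1, 0), R = (0, 1), P = (-2, -1); any affine frame gives the same invariant.
1. G is where the line through H parallel to RV meets line RP ⇒ G = (1, 2)
2. K is the centroid of triangle RVH ⇒ K = (1/3, 1/3)
3. J is the intersection of line HG and line PK ⇒ J = (1, 5/7)
4. C lies on line VJ with VC:CJ = 1:4 ⇒ C = (1/5, 1/7)
5. W is where the line through J parallel to PC meets line GP ⇒ W = (-62/37, -25/37)
2·[VKP] = 1/3, 2·[VWR] = -62/37
[VKP]:[VWR] = 1/3:-62/37 = -37/186

[VKP]:[VWR] = -37/186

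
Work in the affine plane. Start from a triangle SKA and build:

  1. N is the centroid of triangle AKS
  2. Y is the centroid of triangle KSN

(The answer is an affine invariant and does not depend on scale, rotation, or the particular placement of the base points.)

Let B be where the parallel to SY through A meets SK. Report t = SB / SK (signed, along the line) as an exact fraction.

t = -4

Work in coordinates with S = (0, 0), K = (1, 0), A = (0, 1).
1. N is the centroid of triangle AKS ⇒ N = (1/3, 1/3)
2. Y is the centroid of triangle KSN ⇒ Y = (4/9, 1/9)
through A parallel to SY: direction (4/9, 1/9); meets SK at B = (-4, 0)
B = S + t·(K−S) with t = -4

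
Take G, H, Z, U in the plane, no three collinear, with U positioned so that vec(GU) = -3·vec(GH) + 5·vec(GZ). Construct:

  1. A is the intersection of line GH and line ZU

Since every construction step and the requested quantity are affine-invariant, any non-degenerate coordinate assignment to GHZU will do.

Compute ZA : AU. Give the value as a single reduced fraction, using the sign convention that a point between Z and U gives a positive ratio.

ZA:AU = -1/5

Work in coordinates with G = (0, 0), H = (1, 0), Z = (0, 1), U = (-3, 5).
1. A is the intersection of line GH and line ZU ⇒ A = (3/4, 0)
A = Z + t·(U−Z) with t = -1/4, so ZA:AU = t:(1−t) = -1/4:5/4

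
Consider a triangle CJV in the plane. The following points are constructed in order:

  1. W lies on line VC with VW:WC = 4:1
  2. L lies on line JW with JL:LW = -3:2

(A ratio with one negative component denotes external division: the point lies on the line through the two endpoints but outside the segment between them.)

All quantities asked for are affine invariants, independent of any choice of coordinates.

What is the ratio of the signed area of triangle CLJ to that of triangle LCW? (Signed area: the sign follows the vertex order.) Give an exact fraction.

Choose coordinates C = (0, 0), J = (1, 0), V = (0, 1).
1. W lies on line VC with VW:WC = 4:1 ⇒ W = (0, 1/5)
2. L lies on line JW with JL:LW = -3:2 ⇒ L = (-2, 3/5)
2·[CLJ] = -3/5, 2·[LCW] = 2/5
[CLJ]:[LCW] = -3/5:2/5 = -3/2

[CLJ]:[LCW] = -3/2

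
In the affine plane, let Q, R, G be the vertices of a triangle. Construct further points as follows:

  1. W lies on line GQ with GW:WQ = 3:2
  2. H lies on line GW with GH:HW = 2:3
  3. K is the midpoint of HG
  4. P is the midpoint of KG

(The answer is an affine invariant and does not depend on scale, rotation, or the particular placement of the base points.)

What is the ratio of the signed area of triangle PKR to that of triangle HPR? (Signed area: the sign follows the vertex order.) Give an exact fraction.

Set Q = (0, 0), R = (1, 0), G = (0, 1); any affine frame gives the same invariant.
1. W lies on line GQ with GW:WQ = 3:2 ⇒ W = (0, 2/5)
2. H lies on line GW with GH:HW = 2:3 ⇒ H = (0, 19/25)
3. K is the midpoint of HG ⇒ K = (0, 22/25)
4. P is the midpoint of KG ⇒ P = (0, 47/50)
2·[PKR] = 3/50, 2·[HPR] = -9/50
[PKR]:[HPR] = 3/50:-9/50 = -1/3

[PKR]:[HPR] = -1/3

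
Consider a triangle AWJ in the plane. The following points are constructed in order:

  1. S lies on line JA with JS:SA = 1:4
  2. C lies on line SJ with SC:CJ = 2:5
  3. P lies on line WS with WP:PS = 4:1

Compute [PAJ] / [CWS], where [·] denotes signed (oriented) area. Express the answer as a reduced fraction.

Work in coordinates with A = (0, 0), W = (1, 0), J = (0, 1).
1. S lies on line JA with JS:SA = 1:4 ⇒ S = (0, 4/5)
2. C lies on line SJ with SC:CJ = 2:5 ⇒ C = (0, 6/7)
3. P lies on line WS with WP:PS = 4:1 ⇒ P = (1/5, 16/25)
2·[PAJ] = -1/5, 2·[CWS] = -2/35
[PAJ]:[CWS] = -1/5:-2/35 = 7/2

[PAJ]:[CWS] = 7/2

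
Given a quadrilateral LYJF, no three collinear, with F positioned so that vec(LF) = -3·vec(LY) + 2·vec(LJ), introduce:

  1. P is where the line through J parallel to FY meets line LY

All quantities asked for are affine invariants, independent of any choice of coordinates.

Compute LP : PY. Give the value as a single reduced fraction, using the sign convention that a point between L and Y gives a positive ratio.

LP:PY = -2

Set L = (0, 0), Y = (1, 0), J = (0, 1), F = (-3, 2); any affine frame gives the same invariant.
1. P is where the line through J parallel to FY meets line LY ⇒ P = (2, 0)
P = L + t·(Y−L) with t = 2, so LP:PY = t:(1−t) = 2:-1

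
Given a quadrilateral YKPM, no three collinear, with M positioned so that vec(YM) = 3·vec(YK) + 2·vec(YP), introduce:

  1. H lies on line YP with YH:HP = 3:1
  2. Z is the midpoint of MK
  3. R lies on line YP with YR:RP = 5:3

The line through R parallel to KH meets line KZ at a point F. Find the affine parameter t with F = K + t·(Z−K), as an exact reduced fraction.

Choose coordinates Y = (0, 0), K = (1, 0), P = (0, 1), M = (3, 2).
1. H lies on line YP with YH:HP = 3:1 ⇒ H = (0, 3/4)
2. Z is the midpoint of MK ⇒ Z = (2, 1)
3. R lies on line YP with YR:RP = 5:3 ⇒ R = (0, 5/8)
through R parallel to KH: direction (-1, 3/4); meets KZ at F = (13/14, -1/14)
F = K + t·(Z−K) with t = -1/14

t = -1/14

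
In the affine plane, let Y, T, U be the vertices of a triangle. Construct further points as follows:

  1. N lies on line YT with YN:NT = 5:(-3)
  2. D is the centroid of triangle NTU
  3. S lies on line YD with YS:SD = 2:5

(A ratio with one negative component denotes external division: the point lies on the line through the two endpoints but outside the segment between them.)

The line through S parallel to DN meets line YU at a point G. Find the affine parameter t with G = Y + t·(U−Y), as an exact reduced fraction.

Work in coordinates with Y = (0, 0), T = (1, 0), U = (0, 1).
1. N lies on line YT with YN:NT = 5:(-3) ⇒ N = (5/2, 0)
2. D is the centroid of triangle NTU ⇒ D = (7/6, 1/3)
3. S lies on line YD with YS:SD = 2:5 ⇒ S = (1/3, 2/21)
through S parallel to DN: direction (4/3, -1/3); meets YU at G = (0, 5/28)
G = Y + t·(U−Y) with t = 5/28

t = 5/28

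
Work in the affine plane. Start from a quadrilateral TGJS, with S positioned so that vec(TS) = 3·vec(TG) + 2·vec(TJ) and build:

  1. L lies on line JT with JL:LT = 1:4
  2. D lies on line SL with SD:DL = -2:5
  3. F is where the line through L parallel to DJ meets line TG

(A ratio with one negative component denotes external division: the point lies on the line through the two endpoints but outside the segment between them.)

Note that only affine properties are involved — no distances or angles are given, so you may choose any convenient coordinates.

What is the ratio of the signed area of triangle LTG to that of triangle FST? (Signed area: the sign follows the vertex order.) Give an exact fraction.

[LTG]:[FST] = -9/50

Choose coordinates T = (0, 0), G = (1, 0), J = (0, 1), S = (3, 2).
1. L lies on line JT with JL:LT = 1:4 ⇒ L = (0, 4/5)
2. D lies on line SL with SD:DL = -2:5 ⇒ D = (5, 14/5)
3. F is where the line through L parallel to DJ meets line TG ⇒ F = (-20/9, 0)
2·[LTG] = 4/5, 2·[FST] = -40/9
[LTG]:[FST] = 4/5:-40/9 = -9/50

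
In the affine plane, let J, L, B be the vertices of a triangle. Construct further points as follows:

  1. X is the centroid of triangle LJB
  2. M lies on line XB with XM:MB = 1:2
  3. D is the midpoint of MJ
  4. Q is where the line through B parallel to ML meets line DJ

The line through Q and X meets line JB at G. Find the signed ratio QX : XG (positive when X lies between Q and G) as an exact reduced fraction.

QX:XG = -1/15

Work in coordinates with J = (0, 0), L = (1, 0), B = (0, 1).
1. X is the centroid of triangle LJB ⇒ X = (1/3, 1/3)
2. M lies on line XB with XM:MB = 1:2 ⇒ M = (2/9, 5/9)
3. D is the midpoint of MJ ⇒ D = (1/9, 5/18)
4. Q is where the line through B parallel to ML meets line DJ ⇒ Q = (14/45, 7/9)
line QX meets JB at G = (0, 7)
X = Q + t·(G−Q) with t = -1/14, so QX:XG = -1/14:15/14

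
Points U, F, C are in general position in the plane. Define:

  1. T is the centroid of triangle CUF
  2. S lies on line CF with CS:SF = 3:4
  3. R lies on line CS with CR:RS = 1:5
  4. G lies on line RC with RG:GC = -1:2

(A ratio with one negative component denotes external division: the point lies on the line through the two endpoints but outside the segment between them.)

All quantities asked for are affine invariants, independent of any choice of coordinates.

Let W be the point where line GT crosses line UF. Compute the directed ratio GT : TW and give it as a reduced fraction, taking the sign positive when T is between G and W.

GT:TW = 11/7

Work in coordinates with U = (0, 0), F = (1, 0), C = (0, 1).
1. T is the centroid of triangle CUF ⇒ T = (1/3, 1/3)
2. S lies on line CF with CS:SF = 3:4 ⇒ S = (3/7, 4/7)
3. R lies on line CS with CR:RS = 1:5 ⇒ R = (1/14, 13/14)
4. G lies on line RC with RG:GC = -1:2 ⇒ G = (1/7, 6/7)
line GT meets UF at W = (5/11, 0)
T = G + t·(W−G) with t = 11/18, so GT:TW = 11/18:7/18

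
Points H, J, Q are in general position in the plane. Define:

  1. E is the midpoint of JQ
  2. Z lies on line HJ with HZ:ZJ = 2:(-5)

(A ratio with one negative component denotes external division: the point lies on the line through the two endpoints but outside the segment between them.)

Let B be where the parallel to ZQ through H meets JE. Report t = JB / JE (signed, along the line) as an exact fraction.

Choose coordinates H = (0, 0), J = (1, 0), Q = (0, 1).
1. E is the midpoint of JQ ⇒ E = (1/2, 1/2)
2. Z lies on line HJ with HZ:ZJ = 2:(-5) ⇒ Z = (-2/3, 0)
through H parallel to ZQ: direction (2/3, 1); meets JE at B = (2/5, 3/5)
B = J + t·(E−J) with t = 6/5

t = 6/5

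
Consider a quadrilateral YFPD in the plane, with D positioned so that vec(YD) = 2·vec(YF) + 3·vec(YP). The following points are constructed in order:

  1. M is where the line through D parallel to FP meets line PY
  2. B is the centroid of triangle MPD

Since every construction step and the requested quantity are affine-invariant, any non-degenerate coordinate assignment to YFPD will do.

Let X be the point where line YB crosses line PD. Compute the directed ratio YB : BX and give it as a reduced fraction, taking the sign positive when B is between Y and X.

YB:BX = -7/4

Set Y = (0, 0), F = (1, 0), P = (0, 1), D = (2, 3); any affine frame gives the same invariant.
1. M is where the line through D parallel to FP meets line PY ⇒ M = (0, 5)
2. B is the centroid of triangle MPD ⇒ B = (2/3, 3)
line YB meets PD at X = (2/7, 9/7)
B = Y + t·(X−Y) with t = 7/3, so YB:BX = 7/3:-4/3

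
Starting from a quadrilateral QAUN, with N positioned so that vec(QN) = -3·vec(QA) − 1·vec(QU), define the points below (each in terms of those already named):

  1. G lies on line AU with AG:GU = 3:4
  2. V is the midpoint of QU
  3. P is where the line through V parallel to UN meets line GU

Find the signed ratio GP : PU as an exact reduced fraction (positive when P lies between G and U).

GP:PU = 19/21

Assign Q = (0, 0), A = (1, 0), U = (0, 1), N = (-3, -1) — the answer is frame-independent, so this choice is without loss of generality.
1. G lies on line AU with AG:GU = 3:4 ⇒ G = (4/7, 3/7)
2. V is the midpoint of QU ⇒ V = (0, 1/2)
3. P is where the line through V parallel to UN meets line GU ⇒ P = (3/10, 7/10)
P = G + t·(U−G) with t = 19/40, so GP:PU = t:(1−t) = 19/40:21/40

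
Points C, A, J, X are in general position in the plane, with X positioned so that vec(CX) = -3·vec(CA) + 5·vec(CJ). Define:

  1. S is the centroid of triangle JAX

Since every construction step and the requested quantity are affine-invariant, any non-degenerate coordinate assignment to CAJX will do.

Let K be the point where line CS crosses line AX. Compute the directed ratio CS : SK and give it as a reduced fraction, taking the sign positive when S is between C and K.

Set C = (0, 0), A = (1, 0), J = (0, 1), X = (-3, 5); any affine frame gives the same invariant.
1. S is the centroid of triangle JAX ⇒ S = (-2/3, 2)
line CS meets AX at K = (-5/7, 15/7)
S = C + t·(K−C) with t = 14/15, so CS:SK = 14/15:1/15

CS:SK = 14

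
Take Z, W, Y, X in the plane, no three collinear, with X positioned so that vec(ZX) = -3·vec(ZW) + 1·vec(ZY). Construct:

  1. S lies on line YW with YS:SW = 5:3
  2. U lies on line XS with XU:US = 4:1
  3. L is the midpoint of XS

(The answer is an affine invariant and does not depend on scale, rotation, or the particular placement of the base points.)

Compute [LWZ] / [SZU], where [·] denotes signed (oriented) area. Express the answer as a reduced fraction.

[LWZ]:[SZU] = 55/28

Choose coordinates Z = (0, 0), W = (1, 0), Y = (0, 1), X = (-3, 1).
1. S lies on line YW with YS:SW = 5:3 ⇒ S = (5/8, 3/8)
2. U lies on line XS with XU:US = 4:1 ⇒ U = (-1/10, 1/2)
3. L is the midpoint of XS ⇒ L = (-19/16, 11/16)
2·[LWZ] = -11/16, 2·[SZU] = -7/20
[LWZ]:[SZU] = -11/16:-7/20 = 55/28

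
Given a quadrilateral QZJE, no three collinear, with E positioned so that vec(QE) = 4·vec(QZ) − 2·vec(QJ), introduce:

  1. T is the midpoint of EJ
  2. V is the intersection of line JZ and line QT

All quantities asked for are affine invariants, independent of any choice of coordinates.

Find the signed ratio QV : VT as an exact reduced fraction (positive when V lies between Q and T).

QV:VT = 2

Set Q = (0, 0), Z = (1, 0), J = (0, 1), E = (4, -2); any affine frame gives the same invariant.
1. T is the midpoint of EJ ⇒ T = (2, -1/2)
2. V is the intersection of line JZ and line QT ⇒ V = (4/3, -1/3)
V = Q + t·(T−Q) with t = 2/3, so QV:VT = t:(1−t) = 2/3:1/3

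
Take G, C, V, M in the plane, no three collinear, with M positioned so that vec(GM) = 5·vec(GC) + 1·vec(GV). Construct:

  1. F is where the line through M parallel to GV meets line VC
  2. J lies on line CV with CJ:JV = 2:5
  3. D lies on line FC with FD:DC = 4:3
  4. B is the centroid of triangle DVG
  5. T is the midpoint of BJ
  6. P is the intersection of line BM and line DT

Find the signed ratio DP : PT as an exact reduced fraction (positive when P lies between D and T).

DP:PT = 174/25

Assign G = (0, 0), C = (1, 0), V = (0, 1), M = (5, 1) — the answer is frame-independent, so this choice is without loss of generality.
1. F is where the line through M parallel to GV meets line VC ⇒ F = (5, -4)
2. J lies on line CV with CJ:JV = 2:5 ⇒ J = (5/7, 2/7)
3. D lies on line FC with FD:DC = 4:3 ⇒ D = (19/7, -12/7)
4. B is the centroid of triangle DVG ⇒ B = (19/21, -5/21)
5. T is the midpoint of BJ ⇒ T = (17/21, 1/42)
6. P is the intersection of line BM and line DT ⇒ P = (1461/1393, -271/1393)
P = D + t·(T−D) with t = 174/199, so DP:PT = t:(1−t) = 174/199:25/199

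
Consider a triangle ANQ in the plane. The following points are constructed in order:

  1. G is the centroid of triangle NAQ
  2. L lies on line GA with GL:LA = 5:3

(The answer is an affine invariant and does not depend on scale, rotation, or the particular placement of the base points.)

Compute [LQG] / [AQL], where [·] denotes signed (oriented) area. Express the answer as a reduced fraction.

Assign A = (0, 0), N = (1, 0), Q = (0, 1) — the answer is frame-independent, so this choice is without loss of generality.
1. G is the centroid of triangle NAQ ⇒ G = (1/3, 1/3)
2. L lies on line GA with GL:LA = 5:3 ⇒ L = (1/8, 1/8)
2·[LQG] = -5/24, 2·[AQL] = -1/8
[LQG]:[AQL] = -5/24:-1/8 = 5/3

[LQG]:[AQL] = 5/3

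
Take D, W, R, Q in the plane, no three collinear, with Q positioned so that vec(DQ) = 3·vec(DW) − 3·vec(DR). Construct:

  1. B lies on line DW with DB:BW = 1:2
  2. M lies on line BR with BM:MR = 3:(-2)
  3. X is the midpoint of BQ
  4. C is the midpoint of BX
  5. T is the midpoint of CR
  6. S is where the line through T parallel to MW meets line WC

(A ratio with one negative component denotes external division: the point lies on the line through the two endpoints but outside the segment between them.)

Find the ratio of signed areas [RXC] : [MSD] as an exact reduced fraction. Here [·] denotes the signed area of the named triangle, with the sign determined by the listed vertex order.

[RXC]:[MSD] = 25/149

Set D = (0, 0), W = (1, 0), R = (0, 1), Q = (3, -3); any affine frame gives the same invariant.
1. B lies on line DW with DB:BW = 1:2 ⇒ B = (1/3, 0)
2. M lies on line BR with BM:MR = 3:(-2) ⇒ M = (-2/3, 3)
3. X is the midpoint of BQ ⇒ X = (5/3, -3/2)
4. C is the midpoint of BX ⇒ C = (1, -3/4)
5. T is the midpoint of CR ⇒ T = (1/2, 1/8)
6. S is where the line through T parallel to MW meets line WC ⇒ S = (1, -31/40)
2·[RXC] = -5/12, 2·[MSD] = -149/60
[RXC]:[MSD] = -5/12:-149/60 = 25/149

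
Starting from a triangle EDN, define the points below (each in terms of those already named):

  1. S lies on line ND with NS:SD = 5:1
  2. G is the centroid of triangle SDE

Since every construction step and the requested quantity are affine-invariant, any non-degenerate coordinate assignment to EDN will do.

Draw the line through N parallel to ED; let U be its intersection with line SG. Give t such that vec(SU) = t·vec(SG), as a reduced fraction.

t = -15/2

Assign E = (0, 0), D = (1, 0), N = (0, 1) — the answer is frame-independent, so this choice is without loss of generality.
1. S lies on line ND with NS:SD = 5:1 ⇒ S = (5/6, 1/6)
2. G is the centroid of triangle SDE ⇒ G = (11/18, 1/18)
through N parallel to ED: direction (1, 0); meets SG at U = (5/2, 1)
U = S + t·(G−S) with t = -15/2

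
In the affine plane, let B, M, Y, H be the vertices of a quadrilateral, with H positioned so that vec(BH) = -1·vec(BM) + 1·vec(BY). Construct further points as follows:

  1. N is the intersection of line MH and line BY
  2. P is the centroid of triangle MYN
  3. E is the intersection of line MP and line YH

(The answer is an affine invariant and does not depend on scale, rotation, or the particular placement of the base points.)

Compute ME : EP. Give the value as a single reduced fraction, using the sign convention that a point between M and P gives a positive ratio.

ME:EP = -2

Set B = (0, 0), M = (1, 0), Y = (0, 1), H = (-1, 1); any affine frame gives the same invariant.
1. N is the intersection of line MH and line BY ⇒ N = (0, 1/2)
2. P is the centroid of triangle MYN ⇒ P = (1/3, 1/2)
3. E is the intersection of line MP and line YH ⇒ E = (-1/3, 1)
E = M + t·(P−M) with t = 2, so ME:EP = t:(1−t) = 2:-1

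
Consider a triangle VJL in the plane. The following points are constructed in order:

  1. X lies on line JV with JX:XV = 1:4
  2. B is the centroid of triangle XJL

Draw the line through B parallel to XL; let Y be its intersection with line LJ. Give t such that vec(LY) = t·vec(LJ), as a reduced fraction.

t = 1/3

Choose coordinates V = (0, 0), J = (1, 0), L = (0, 1).
1. X lies on line JV with JX:XV = 1:4 ⇒ X = (4/5, 0)
2. B is the centroid of triangle XJL ⇒ B = (3/5, 1/3)
through B parallel to XL: direction (-4/5, 1); meets LJ at Y = (1/3, 2/3)
Y = L + t·(J−L) with t = 1/3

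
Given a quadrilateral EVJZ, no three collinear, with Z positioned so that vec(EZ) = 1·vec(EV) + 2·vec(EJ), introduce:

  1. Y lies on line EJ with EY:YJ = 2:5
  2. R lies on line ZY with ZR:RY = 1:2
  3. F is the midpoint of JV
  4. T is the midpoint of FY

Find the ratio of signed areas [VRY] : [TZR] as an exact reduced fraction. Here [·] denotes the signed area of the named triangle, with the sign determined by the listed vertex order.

Assign E = (0, 0), V = (1, 0), J = (0, 1), Z = (1, 2) — the answer is frame-independent, so this choice is without loss of generality.
1. Y lies on line EJ with EY:YJ = 2:5 ⇒ Y = (0, 2/7)
2. R lies on line ZY with ZR:RY = 1:2 ⇒ R = (2/3, 10/7)
3. F is the midpoint of JV ⇒ F = (1/2, 1/2)
4. T is the midpoint of FY ⇒ T = (1/4, 11/28)
2·[VRY] = 4/3, 2·[TZR] = 3/28
[VRY]:[TZR] = 4/3:3/28 = 112/9

[VRY]:[TZR] = 112/9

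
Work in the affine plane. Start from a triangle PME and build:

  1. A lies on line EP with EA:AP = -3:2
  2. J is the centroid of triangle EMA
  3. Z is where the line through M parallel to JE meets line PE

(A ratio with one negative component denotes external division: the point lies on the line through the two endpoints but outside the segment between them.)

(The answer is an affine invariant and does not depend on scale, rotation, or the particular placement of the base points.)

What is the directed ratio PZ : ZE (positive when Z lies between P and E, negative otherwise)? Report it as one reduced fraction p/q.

PZ:ZE = -4/3

Work in coordinates with P = (0, 0), M = (1, 0), E = (0, 1).
1. A lies on line EP with EA:AP = -3:2 ⇒ A = (0, -2)
2. J is the centroid of triangle EMA ⇒ J = (1/3, -1/3)
3. Z is where the line through M parallel to JE meets line PE ⇒ Z = (0, 4)
Z = P + t·(E−P) with t = 4, so PZ:ZE = t:(1−t) = 4:-3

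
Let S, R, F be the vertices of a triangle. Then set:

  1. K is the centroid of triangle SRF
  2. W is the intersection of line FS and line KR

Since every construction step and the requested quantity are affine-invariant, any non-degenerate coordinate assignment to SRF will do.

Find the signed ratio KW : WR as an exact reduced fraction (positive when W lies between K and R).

KW:WR = -1/3

Set S = (0, 0), R = (1, 0), F = (0, 1); any affine frame gives the same invariant.
1. K is the centroid of triangle SRF ⇒ K = (1/3, 1/3)
2. W is the intersection of line FS and line KR ⇒ W = (0, 1/2)
W = K + t·(R−K) with t = -1/2, so KW:WR = t:(1−t) = -1/2:3/2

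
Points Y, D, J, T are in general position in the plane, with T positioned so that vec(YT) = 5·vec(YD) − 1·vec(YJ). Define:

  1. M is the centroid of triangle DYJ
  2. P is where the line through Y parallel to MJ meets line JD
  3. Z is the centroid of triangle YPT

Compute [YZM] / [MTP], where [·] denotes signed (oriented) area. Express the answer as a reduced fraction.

[YZM]:[MTP] = 1/18

Assign Y = (0, 0), D = (1, 0), J = (0, 1), T = (5, -1) — the answer is frame-independent, so this choice is without loss of generality.
1. M is the centroid of triangle DYJ ⇒ M = (1/3, 1/3)
2. P is where the line through Y parallel to MJ meets line JD ⇒ P = (-1, 2)
3. Z is the centroid of triangle YPT ⇒ Z = (4/3, 1/3)
2·[YZM] = 1/3, 2·[MTP] = 6
[YZM]:[MTP] = 1/3:6 = 1/18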